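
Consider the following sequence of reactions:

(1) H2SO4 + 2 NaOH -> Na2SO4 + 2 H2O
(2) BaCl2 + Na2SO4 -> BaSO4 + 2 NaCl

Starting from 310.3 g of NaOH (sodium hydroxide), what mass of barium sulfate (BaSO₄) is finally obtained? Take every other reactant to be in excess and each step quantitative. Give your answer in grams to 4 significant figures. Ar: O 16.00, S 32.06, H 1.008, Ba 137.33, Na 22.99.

905.3 g

M(NaOH) = 22.99 + 16.00 + 1.008 = 39.998 g/mol.
M(BaSO4) = 137.33 + 32.06 + 4(16.00) = 233.39 g/mol.
n(NaOH) = 310.30 / 39.998 = 7.7579 mol.
Step 1 gives a 2:1 ratio of NaOH to Na2SO4, so n(Na2SO4) = 3.8789 mol.
In step 2 the Na2SO4:BaSO4 ratio is 1:1, so n(BaSO4) = 3.8789 mol.
Mass of BaSO4 = 3.8789 × 233.39 = 905.31 g.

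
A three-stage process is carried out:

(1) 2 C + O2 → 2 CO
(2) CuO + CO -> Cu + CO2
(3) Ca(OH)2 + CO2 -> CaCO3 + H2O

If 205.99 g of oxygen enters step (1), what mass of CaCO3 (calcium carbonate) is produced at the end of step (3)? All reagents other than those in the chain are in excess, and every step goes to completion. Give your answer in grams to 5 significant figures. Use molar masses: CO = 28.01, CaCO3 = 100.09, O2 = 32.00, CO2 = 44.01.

1288.6 g

n(O2) = 205.99 / 32.00 = 6.43719 mol.
Reaction (1): O2→CO ratio 1:2 ⇒ n(CO) = 12.8744 mol.
Reaction (2): CO→CO2 ratio 1:1 ⇒ n(CO2) = 12.8744 mol.
Reaction (3): CO2→CaCO3 ratio 1:1 ⇒ n(CaCO3) = 12.8744 mol.
Mass of CaCO3 = 12.8744 × 100.09 = 1288.60 g.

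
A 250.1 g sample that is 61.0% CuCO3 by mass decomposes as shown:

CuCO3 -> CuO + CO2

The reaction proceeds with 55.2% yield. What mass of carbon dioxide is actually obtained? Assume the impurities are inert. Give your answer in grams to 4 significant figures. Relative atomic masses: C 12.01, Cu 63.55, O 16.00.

Pure CuCO3 available = 250.1 g × 0.610 = 152.56 g.
M(CuCO3) = 63.55 + 12.01 + 3(16.00) = 123.56 g/mol.
M(CO2) = 12.01 + 2(16.00) = 44.01 g/mol.
n(CuCO3) = 152.56 g / 123.56 g/mol = 1.2347 mol.
From the equation the CuCO3:CO2 mole ratio is 1:1, so n(CO2) = 1.2347 × 1/1 = 1.2347 mol.
Mass of CO2 = 1.2347 mol × 44.01 g/mol = 54.340 g.
Actual mass collected = 54.340 g × 0.552 = 29.995 g.

30.00 g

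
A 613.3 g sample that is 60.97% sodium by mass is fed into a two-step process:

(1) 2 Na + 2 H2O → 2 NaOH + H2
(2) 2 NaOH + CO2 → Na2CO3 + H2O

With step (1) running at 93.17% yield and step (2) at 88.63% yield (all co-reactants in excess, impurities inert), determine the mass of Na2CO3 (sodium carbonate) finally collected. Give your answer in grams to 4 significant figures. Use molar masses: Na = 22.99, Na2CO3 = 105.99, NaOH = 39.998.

711.8 g

Pure Na = 613.3 × 0.6097 = 373.93 g.
n(Na) = 373.93 / 22.99 = 16.265 mol.
Step 1 (Na:NaOH = 2:2): theoretical n(NaOH) = 16.265 mol; at 93.17% yield, n(NaOH) = 15.154 mol.
Step 2 (NaOH:Na2CO3 = 2:1): theoretical n(Na2CO3) = 7.5770 mol, so theoretical mass = 7.5770 × 105.99 = 803.08 g.
At 88.63% yield, actual mass of Na2CO3 = 803.08 × 0.8863 = 711.77 g.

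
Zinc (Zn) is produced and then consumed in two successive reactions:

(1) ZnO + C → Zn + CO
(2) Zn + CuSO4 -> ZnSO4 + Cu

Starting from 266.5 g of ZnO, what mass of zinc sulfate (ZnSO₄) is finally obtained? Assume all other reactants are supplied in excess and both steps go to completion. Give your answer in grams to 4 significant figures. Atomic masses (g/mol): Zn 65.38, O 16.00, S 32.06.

528.7 g

M(ZnO) = 65.38 + 16.00 = 81.38 g/mol.
M(ZnSO4) = 65.38 + 32.06 + 4(16.00) = 161.44 g/mol.
n(ZnO) = 266.50 / 81.38 = 3.2748 mol.
Step 1 gives a 1:1 ratio of ZnO to Zn, so n(Zn) = 3.2748 mol.
In step 2 the Zn:ZnSO4 ratio is 1:1, so n(ZnSO4) = 3.2748 mol.
Mass of ZnSO4 = 3.2748 × 161.44 = 528.68 g.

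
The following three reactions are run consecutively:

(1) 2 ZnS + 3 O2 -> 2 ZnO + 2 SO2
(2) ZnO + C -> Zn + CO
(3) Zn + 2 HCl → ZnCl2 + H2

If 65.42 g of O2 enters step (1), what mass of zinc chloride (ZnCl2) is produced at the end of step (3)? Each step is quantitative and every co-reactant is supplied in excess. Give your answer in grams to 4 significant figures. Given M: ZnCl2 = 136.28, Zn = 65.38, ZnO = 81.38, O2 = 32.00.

185.7 g

n(O2) = 65.42 / 32.00 = 2.0444 mol.
Reaction (1): O2→ZnO ratio 3:2 ⇒ n(ZnO) = 1.3629 mol.
Reaction (2): ZnO→Zn ratio 1:1 ⇒ n(Zn) = 1.3629 mol.
Reaction (3): Zn→ZnCl2 ratio 1:1 ⇒ n(ZnCl2) = 1.3629 mol.
Mass of ZnCl2 = 1.3629 × 136.28 = 185.74 g.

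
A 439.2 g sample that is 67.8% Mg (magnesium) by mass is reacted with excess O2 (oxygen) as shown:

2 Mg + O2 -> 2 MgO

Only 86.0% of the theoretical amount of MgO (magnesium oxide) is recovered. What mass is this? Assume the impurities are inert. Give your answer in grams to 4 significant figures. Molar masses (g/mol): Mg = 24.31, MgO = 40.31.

Pure Mg available = 439.2 g × 0.678 = 297.78 g.
n(Mg) = 297.78 g / 24.31 g/mol = 12.249 mol.
From the equation the Mg:MgO mole ratio is 2:2, so n(MgO) = 12.249 × 2/2 = 12.249 mol.
Mass of MgO = 12.249 mol × 40.31 g/mol = 493.76 g.
Actual mass collected = 493.76 g × 0.860 = 424.64 g.

424.6 g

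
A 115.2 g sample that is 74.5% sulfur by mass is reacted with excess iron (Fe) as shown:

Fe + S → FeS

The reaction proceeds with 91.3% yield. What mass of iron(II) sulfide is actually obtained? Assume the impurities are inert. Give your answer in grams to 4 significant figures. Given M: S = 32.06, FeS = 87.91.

214.9 g

Pure S available = 115.2 g × 0.745 = 85.824 g.
n(S) = 85.824 g / 32.06 g/mol = 2.6770 mol.
From the equation the S:FeS mole ratio is 1:1, so n(FeS) = 2.6770 × 1/1 = 2.6770 mol.
Mass of FeS = 2.6770 mol × 87.91 g/mol = 235.33 g.
Actual mass collected = 235.33 g × 0.913 = 214.86 g.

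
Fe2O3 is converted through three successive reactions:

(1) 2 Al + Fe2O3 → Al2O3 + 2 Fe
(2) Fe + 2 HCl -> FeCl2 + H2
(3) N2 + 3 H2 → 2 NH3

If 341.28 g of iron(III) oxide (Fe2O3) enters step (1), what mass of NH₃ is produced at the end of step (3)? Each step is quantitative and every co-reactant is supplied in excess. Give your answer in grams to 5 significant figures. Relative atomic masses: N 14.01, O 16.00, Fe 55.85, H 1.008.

48.536 g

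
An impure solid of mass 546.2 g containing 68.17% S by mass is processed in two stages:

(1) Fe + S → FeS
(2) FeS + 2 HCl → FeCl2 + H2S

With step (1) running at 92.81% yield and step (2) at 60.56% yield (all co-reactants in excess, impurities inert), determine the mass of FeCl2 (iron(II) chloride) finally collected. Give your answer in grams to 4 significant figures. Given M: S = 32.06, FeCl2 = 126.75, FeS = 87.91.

Pure S = 546.2 × 0.6817 = 372.34 g.
n(S) = 372.34 / 32.06 = 11.614 mol.
Step 1 (S:FeS = 1:1): theoretical n(FeS) = 11.614 mol; at 92.81% yield, n(FeS) = 10.779 mol.
Step 2 (FeS:FeCl2 = 1:1): theoretical n(FeCl2) = 10.779 mol, so theoretical mass = 10.779 × 126.75 = 1366.2 g.
At 60.56% yield, actual mass of FeCl2 = 1366.2 × 0.6056 = 827.39 g.

827.4 g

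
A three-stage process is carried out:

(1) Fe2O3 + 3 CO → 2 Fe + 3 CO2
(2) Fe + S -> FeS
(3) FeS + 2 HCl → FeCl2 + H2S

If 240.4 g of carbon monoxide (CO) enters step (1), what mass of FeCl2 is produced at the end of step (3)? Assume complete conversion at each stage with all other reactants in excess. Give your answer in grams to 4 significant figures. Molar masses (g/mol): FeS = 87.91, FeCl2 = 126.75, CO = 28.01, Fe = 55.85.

725.2 g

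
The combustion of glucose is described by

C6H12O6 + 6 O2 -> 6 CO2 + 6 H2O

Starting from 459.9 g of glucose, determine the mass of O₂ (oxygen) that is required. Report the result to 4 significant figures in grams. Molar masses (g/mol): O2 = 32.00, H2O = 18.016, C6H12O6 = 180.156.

n(C6H12O6) = 459.90 g / 180.156 g/mol = 2.5528 mol.
From the equation the C6H12O6:O2 mole ratio is 1:6, so n(O2) = 2.5528 × 6/1 = 15.317 mol.
Mass of O2 = 15.317 mol × 32.00 g/mol = 490.14 g.

490.1 g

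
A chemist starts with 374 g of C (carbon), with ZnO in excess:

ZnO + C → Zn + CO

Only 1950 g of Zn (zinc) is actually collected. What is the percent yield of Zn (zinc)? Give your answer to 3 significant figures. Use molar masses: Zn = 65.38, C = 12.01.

n(C) = 374.0 g / 12.01 g/mol = 31.14 mol.
From the equation the C:Zn mole ratio is 1:1, so n(Zn) = 31.14 × 1/1 = 31.14 mol.
Mass of Zn = 31.14 mol × 65.38 g/mol = 2036 g.
This is the theoretical yield. Percent yield = 1950 g / 2036 g × 100% = 95.78%.

95.8 %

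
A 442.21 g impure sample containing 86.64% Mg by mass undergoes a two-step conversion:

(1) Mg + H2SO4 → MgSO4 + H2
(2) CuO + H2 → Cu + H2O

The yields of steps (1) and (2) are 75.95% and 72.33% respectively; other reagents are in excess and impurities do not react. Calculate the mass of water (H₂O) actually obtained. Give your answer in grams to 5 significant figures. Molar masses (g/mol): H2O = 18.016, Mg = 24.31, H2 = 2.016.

155.98 g

Pure Mg = 442.21 × 0.8664 = 383.131 g.
n(Mg) = 383.131 / 24.31 = 15.7602 mol.
Step 1 (Mg:H2 = 1:1): theoretical n(H2) = 15.7602 mol; at 75.95% yield, n(H2) = 11.9699 mol.
Step 2 (H2:H2O = 1:1): theoretical n(H2O) = 11.9699 mol, so theoretical mass = 11.9699 × 18.016 = 215.649 g.
At 72.33% yield, actual mass of H2O = 215.649 × 0.7233 = 155.979 g.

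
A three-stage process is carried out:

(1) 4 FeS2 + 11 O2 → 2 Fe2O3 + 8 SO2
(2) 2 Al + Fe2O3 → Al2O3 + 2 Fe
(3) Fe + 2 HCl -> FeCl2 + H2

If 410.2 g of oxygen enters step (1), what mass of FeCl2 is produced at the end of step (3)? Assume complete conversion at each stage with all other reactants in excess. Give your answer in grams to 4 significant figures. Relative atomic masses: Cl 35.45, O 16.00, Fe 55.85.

M(O2) = 2(16.00) = 32.00 g/mol.
M(FeCl2) = 55.85 + 2(35.45) = 126.75 g/mol.
n(O2) = 410.2 / 32.00 = 12.819 mol.
Reaction (1): O2→Fe2O3 ratio 11:2 ⇒ n(Fe2O3) = 2.3307 mol.
Reaction (2): Fe2O3→Fe ratio 1:2 ⇒ n(Fe) = 4.6614 mol.
Reaction (3): Fe→FeCl2 ratio 1:1 ⇒ n(FeCl2) = 4.6614 mol.
Mass of FeCl2 = 4.6614 × 126.75 = 590.83 g.

590.8 g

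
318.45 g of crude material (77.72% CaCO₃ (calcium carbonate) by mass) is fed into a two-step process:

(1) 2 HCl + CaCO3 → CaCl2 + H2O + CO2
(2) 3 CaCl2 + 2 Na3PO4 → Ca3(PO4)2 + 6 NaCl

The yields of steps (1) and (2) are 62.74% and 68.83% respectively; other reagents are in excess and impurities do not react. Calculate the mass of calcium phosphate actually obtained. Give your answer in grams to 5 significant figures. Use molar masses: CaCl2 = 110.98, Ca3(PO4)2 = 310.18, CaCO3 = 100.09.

110.41 g

Pure CaCO3 = 318.45 × 0.7772 = 247.499 g.
n(CaCO3) = 247.499 / 100.09 = 2.47277 mol.
Step 1 (CaCO3:CaCl2 = 1:1): theoretical n(CaCl2) = 2.47277 mol; at 62.74% yield, n(CaCl2) = 1.55141 mol.
Step 2 (CaCl2:Ca3(PO4)2 = 3:1): theoretical n(Ca3(PO4)2) = 0.517138 mol, so theoretical mass = 0.517138 × 310.18 = 160.406 g.
At 68.83% yield, actual mass of Ca3(PO4)2 = 160.406 × 0.6883 = 110.407 g.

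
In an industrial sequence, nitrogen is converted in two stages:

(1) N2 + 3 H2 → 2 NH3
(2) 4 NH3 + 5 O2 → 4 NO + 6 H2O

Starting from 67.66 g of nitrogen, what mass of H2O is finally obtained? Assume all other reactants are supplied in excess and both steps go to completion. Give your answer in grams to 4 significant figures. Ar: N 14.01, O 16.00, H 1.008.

130.5 g

M(N2) = 2(14.01) = 28.02 g/mol.
M(H2O) = 2(1.008) + 16.00 = 18.016 g/mol.
n(N2) = 67.660 / 28.02 = 2.4147 mol.
Step 1 gives a 1:2 ratio of N2 to NH3, so n(NH3) = 4.8294 mol.
In step 2 the NH3:H2O ratio is 4:6, so n(H2O) = 7.2441 mol.
Mass of H2O = 7.2441 × 18.016 = 130.51 g.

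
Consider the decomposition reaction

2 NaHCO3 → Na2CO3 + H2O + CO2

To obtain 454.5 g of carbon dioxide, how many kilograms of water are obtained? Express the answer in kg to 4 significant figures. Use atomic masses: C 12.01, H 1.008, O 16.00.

0.1861 kg

M(CO2) = 12.01 + 2(16.00) = 44.01 g/mol.
M(H2O) = 2(1.008) + 16.00 = 18.016 g/mol.
n(CO2) = 454.50 g / 44.01 g/mol = 10.327 mol.
From the equation the CO2:H2O mole ratio is 1:1, so n(H2O) = 10.327 × 1/1 = 10.327 mol.
Mass of H2O = 10.327 mol × 18.016 g/mol = 186.05 g.
Converting to kg: 186.05 g = 0.1861 kg.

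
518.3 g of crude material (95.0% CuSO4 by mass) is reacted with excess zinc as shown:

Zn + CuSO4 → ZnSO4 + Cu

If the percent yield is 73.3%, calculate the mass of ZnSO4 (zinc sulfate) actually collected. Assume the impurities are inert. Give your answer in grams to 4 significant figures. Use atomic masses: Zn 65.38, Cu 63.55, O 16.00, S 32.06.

365.1 g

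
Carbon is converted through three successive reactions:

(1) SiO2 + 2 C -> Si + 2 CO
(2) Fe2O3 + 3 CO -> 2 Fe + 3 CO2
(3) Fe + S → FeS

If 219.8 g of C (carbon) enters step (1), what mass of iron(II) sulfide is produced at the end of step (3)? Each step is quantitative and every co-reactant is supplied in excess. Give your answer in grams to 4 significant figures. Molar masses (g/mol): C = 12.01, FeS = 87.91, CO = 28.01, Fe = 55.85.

1073 g

n(C) = 219.8 / 12.01 = 18.301 mol.
Reaction (1): C→CO ratio 2:2 ⇒ n(CO) = 18.301 mol.
Reaction (2): CO→Fe ratio 3:2 ⇒ n(Fe) = 12.201 mol.
Reaction (3): Fe→FeS ratio 1:1 ⇒ n(FeS) = 12.201 mol.
Mass of FeS = 12.201 × 87.91 = 1072.6 g.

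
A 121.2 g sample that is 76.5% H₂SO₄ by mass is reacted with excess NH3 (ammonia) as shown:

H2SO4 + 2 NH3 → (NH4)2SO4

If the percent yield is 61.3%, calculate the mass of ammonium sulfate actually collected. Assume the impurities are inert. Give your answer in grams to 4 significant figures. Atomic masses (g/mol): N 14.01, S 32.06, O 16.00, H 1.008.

76.58 g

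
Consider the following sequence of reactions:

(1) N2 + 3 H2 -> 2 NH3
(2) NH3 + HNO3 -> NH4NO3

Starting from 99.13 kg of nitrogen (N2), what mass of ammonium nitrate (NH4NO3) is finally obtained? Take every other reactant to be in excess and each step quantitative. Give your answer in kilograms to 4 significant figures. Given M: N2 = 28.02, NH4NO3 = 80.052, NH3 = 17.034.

566.4 kg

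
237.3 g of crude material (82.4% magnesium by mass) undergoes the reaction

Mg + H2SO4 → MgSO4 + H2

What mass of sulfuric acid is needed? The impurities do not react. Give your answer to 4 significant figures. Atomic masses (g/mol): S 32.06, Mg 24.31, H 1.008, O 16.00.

Mass of pure Mg = 237.3 g × 0.824 = 195.54 g.
M(Mg) = 24.31 g/mol.
M(H2SO4) = 2(1.008) + 32.06 + 4(16.00) = 98.076 g/mol.
n(Mg) = 195.54 g / 24.31 g/mol = 8.0434 mol.
From the equation the Mg:H2SO4 mole ratio is 1:1, so n(H2SO4) = 8.0434 × 1/1 = 8.0434 mol.
Mass of H2SO4 = 8.0434 mol × 98.076 g/mol = 788.87 g.

788.9 g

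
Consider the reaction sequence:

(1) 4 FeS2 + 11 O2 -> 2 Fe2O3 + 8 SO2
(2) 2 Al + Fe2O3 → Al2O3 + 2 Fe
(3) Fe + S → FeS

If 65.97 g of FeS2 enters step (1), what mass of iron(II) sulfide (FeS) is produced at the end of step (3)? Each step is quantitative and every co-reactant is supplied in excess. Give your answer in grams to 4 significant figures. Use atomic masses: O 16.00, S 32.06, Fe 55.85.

48.34 g

M(FeS2) = 55.85 + 2(32.06) = 119.97 g/mol.
M(FeS) = 55.85 + 32.06 = 87.91 g/mol.
n(FeS2) = 65.97 / 119.97 = 0.54989 mol.
Reaction (1): FeS2→Fe2O3 ratio 4:2 ⇒ n(Fe2O3) = 0.27494 mol.
Reaction (2): Fe2O3→Fe ratio 1:2 ⇒ n(Fe) = 0.54989 mol.
Reaction (3): Fe→FeS ratio 1:1 ⇒ n(FeS) = 0.54989 mol.
Mass of FeS = 0.54989 × 87.91 = 48.341 g.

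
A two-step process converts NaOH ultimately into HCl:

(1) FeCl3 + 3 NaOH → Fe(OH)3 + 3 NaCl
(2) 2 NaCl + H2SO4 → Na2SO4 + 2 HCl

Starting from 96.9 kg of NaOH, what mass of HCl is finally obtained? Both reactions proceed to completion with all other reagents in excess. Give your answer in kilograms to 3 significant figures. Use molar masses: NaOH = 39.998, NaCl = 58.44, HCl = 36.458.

96.9 kg = 96900 g.
n(NaOH) = 96900 / 39.998 = 2423 mol.
Step 1 gives a 3:3 ratio of NaOH to NaCl, so n(NaCl) = 2423 mol.
In step 2 the NaCl:HCl ratio is 2:2, so n(HCl) = 2423 mol.
Mass of HCl = 2423 × 36.458 = 88320 g = 88.3 kg.

88.3 kg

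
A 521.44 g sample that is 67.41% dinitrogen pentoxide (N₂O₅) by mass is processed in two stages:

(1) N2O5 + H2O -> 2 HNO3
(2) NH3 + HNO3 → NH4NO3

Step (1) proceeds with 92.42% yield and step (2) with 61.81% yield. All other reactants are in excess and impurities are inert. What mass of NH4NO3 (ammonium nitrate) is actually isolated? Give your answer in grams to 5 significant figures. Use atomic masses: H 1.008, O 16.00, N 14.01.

Pure N2O5 = 521.44 × 0.6741 = 351.503 g.
M(N2O5) = 2(14.01) + 5(16.00) = 108.02 g/mol.
M(NH4NO3) = 2(14.01) + 4(1.008) + 3(16.00) = 80.052 g/mol.
n(N2O5) = 351.503 / 108.02 = 3.25405 mol.
Step 1 (N2O5:HNO3 = 1:2): theoretical n(HNO3) = 6.50810 mol; at 92.42% yield, n(HNO3) = 6.01479 mol.
Step 2 (HNO3:NH4NO3 = 1:1): theoretical n(NH4NO3) = 6.01479 mol, so theoretical mass = 6.01479 × 80.052 = 481.496 g.
At 61.81% yield, actual mass of NH4NO3 = 481.496 × 0.6181 = 297.613 g.

297.61 g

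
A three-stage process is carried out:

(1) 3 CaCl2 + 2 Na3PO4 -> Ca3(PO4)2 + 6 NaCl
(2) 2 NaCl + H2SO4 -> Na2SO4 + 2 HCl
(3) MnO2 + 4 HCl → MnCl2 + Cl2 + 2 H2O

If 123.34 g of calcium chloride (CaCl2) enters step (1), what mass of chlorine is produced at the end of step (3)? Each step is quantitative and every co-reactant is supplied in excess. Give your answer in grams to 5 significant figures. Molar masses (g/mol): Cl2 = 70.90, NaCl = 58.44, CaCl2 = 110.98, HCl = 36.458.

39.398 g

n(CaCl2) = 123.34 / 110.98 = 1.11137 mol.
Reaction (1): CaCl2→NaCl ratio 3:6 ⇒ n(NaCl) = 2.22274 mol.
Reaction (2): NaCl→HCl ratio 2:2 ⇒ n(HCl) = 2.22274 mol.
Reaction (3): HCl→Cl2 ratio 4:1 ⇒ n(Cl2) = 0.555686 mol.
Mass of Cl2 = 0.555686 × 70.90 = 39.3981 g.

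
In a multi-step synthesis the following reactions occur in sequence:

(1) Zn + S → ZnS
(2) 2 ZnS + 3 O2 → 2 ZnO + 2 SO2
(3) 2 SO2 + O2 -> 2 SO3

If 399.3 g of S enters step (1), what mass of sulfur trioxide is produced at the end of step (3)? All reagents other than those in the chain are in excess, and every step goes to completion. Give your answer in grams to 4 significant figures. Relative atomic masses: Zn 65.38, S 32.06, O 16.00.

997.1 g

M(S) = 32.06 g/mol.
M(SO3) = 32.06 + 3(16.00) = 80.06 g/mol.
n(S) = 399.3 / 32.06 = 12.455 mol.
Reaction (1): S→ZnS ratio 1:1 ⇒ n(ZnS) = 12.455 mol.
Reaction (2): ZnS→SO2 ratio 2:2 ⇒ n(SO2) = 12.455 mol.
Reaction (3): SO2→SO3 ratio 2:2 ⇒ n(SO3) = 12.455 mol.
Mass of SO3 = 12.455 × 80.06 = 997.13 g.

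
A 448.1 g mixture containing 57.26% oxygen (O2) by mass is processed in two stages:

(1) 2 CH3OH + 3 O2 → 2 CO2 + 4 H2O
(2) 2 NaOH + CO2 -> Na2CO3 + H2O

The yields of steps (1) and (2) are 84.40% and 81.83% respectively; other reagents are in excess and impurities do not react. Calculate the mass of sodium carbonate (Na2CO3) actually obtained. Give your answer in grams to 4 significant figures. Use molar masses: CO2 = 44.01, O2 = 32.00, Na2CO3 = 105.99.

391.3 g

Pure O2 = 448.1 × 0.5726 = 256.58 g.
n(O2) = 256.58 / 32.00 = 8.0182 mol.
Step 1 (O2:CO2 = 3:2): theoretical n(CO2) = 5.3455 mol; at 84.40% yield, n(CO2) = 4.5116 mol.
Step 2 (CO2:Na2CO3 = 1:1): theoretical n(Na2CO3) = 4.5116 mol, so theoretical mass = 4.5116 × 105.99 = 478.18 g.
At 81.83% yield, actual mass of Na2CO3 = 478.18 × 0.8183 = 391.30 g.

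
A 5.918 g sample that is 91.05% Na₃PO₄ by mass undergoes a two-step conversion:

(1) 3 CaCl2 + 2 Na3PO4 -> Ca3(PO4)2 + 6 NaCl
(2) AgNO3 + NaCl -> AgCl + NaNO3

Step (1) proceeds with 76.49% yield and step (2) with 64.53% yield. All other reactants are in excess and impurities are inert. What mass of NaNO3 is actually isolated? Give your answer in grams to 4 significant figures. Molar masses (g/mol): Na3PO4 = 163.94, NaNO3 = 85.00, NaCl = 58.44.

4.137 g

Pure Na3PO4 = 5.918 × 0.9105 = 5.3883 g.
n(Na3PO4) = 5.3883 / 163.94 = 0.032868 mol.
Step 1 (Na3PO4:NaCl = 2:6): theoretical n(NaCl) = 0.098603 mol; at 76.49% yield, n(NaCl) = 0.075422 mol.
Step 2 (NaCl:NaNO3 = 1:1): theoretical n(NaNO3) = 0.075422 mol, so theoretical mass = 0.075422 × 85.00 = 6.4108 g.
At 64.53% yield, actual mass of NaNO3 = 6.4108 × 0.6453 = 4.1369 g.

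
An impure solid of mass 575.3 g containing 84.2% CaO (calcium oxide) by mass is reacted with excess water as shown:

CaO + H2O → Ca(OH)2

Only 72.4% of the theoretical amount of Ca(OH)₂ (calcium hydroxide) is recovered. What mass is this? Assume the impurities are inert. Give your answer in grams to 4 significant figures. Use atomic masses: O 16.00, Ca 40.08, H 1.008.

463.4 g

Pure CaO available = 575.3 g × 0.842 = 484.40 g.
M(CaO) = 40.08 + 16.00 = 56.08 g/mol.
M(Ca(OH)2) = 40.08 + 2(16.00) + 2(1.008) = 74.096 g/mol.
n(CaO) = 484.40 g / 56.08 g/mol = 8.6377 mol.
From the equation the CaO:Ca(OH)2 mole ratio is 1:1, so n(Ca(OH)2) = 8.6377 × 1/1 = 8.6377 mol.
Mass of Ca(OH)2 = 8.6377 mol × 74.096 g/mol = 640.02 g.
Actual mass collected = 640.02 g × 0.724 = 463.37 g.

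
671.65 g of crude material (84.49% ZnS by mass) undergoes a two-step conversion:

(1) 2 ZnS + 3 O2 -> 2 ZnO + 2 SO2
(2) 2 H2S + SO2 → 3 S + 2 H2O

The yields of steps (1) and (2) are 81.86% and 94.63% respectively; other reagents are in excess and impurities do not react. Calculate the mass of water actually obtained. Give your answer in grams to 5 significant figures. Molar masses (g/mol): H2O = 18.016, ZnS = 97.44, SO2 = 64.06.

162.55 g

Pure ZnS = 671.65 × 0.8449 = 567.477 g.
n(ZnS) = 567.477 / 97.44 = 5.82386 mol.
Step 1 (ZnS:SO2 = 2:2): theoretical n(SO2) = 5.82386 mol; at 81.86% yield, n(SO2) = 4.76741 mol.
Step 2 (SO2:H2O = 1:2): theoretical n(H2O) = 9.53483 mol, so theoretical mass = 9.53483 × 18.016 = 171.779 g.
At 94.63% yield, actual mass of H2O = 171.779 × 0.9463 = 162.555 g.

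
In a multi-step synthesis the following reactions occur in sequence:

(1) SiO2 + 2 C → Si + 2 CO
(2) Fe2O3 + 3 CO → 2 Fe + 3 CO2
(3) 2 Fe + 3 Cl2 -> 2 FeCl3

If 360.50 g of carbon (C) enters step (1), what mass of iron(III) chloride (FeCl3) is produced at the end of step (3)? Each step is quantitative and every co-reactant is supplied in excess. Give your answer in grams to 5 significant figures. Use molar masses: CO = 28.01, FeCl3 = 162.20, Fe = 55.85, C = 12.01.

3245.8 g

n(C) = 360.50 / 12.01 = 30.0167 mol.
Reaction (1): C→CO ratio 2:2 ⇒ n(CO) = 30.0167 mol.
Reaction (2): CO→Fe ratio 3:2 ⇒ n(Fe) = 20.0111 mol.
Reaction (3): Fe→FeCl3 ratio 2:2 ⇒ n(FeCl3) = 20.0111 mol.
Mass of FeCl3 = 20.0111 × 162.20 = 3245.80 g.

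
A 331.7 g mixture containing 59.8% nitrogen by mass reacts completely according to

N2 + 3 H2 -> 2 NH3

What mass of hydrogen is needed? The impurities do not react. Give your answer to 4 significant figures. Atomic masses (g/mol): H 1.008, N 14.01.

42.81 g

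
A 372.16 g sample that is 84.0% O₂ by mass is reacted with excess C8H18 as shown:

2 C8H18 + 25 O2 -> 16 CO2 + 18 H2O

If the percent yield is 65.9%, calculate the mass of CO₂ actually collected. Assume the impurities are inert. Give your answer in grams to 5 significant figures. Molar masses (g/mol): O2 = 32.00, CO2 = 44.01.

181.33 g

Pure O2 available = 372.16 g × 0.840 = 312.614 g.
n(O2) = 312.614 g / 32.00 g/mol = 9.76920 mol.
From the equation the O2:CO2 mole ratio is 25:16, so n(CO2) = 9.76920 × 16/25 = 6.25229 mol.
Mass of CO2 = 6.25229 mol × 44.01 g/mol = 275.163 g.
Actual mass collected = 275.163 g × 0.659 = 181.333 g.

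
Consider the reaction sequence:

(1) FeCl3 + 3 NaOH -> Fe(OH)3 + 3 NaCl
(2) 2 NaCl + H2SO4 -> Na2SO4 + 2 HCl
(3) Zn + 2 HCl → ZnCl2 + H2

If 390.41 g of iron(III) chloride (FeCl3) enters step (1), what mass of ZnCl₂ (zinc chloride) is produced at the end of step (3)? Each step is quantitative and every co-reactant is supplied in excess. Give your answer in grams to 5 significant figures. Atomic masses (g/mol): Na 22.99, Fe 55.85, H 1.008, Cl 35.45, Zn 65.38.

M(FeCl3) = 55.85 + 3(35.45) = 162.20 g/mol.
M(ZnCl2) = 65.38 + 2(35.45) = 136.28 g/mol.
n(FeCl3) = 390.41 / 162.20 = 2.40697 mol.
Reaction (1): FeCl3→NaCl ratio 1:3 ⇒ n(NaCl) = 7.22090 mol.
Reaction (2): NaCl→HCl ratio 2:2 ⇒ n(HCl) = 7.22090 mol.
Reaction (3): HCl→ZnCl2 ratio 2:1 ⇒ n(ZnCl2) = 3.61045 mol.
Mass of ZnCl2 = 3.61045 × 136.28 = 492.032 g.

492.03 g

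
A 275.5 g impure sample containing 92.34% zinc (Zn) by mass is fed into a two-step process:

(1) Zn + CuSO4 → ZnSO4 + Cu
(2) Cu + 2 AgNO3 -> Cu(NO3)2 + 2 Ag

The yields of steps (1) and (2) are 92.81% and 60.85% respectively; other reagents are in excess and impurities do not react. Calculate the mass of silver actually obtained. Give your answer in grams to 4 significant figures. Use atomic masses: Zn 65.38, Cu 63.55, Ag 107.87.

474.1 g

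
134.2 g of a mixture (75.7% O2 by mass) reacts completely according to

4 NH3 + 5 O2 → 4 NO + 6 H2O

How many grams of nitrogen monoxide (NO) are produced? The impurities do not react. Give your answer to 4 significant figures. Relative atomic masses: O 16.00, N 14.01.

Mass of pure O2 = 134.2 g × 0.757 = 101.59 g.
M(O2) = 2(16.00) = 32.00 g/mol.
M(NO) = 14.01 + 16.00 = 30.01 g/mol.
n(O2) = 101.59 g / 32.00 g/mol = 3.1747 mol.
From the equation the O2:NO mole ratio is 5:4, so n(NO) = 3.1747 × 4/5 = 2.5397 mol.
Mass of NO = 2.5397 mol × 30.01 g/mol = 76.217 g.

76.22 g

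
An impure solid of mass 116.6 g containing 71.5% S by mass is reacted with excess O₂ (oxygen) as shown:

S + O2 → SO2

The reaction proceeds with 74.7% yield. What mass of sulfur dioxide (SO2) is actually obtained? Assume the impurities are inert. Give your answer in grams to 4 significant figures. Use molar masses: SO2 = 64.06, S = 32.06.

124.4 g

Pure S available = 116.6 g × 0.715 = 83.369 g.
n(S) = 83.369 g / 32.06 g/mol = 2.6004 mol.
From the equation the S:SO2 mole ratio is 1:1, so n(SO2) = 2.6004 × 1/1 = 2.6004 mol.
Mass of SO2 = 2.6004 mol × 64.06 g/mol = 166.58 g.
Actual mass collected = 166.58 g × 0.747 = 124.44 g.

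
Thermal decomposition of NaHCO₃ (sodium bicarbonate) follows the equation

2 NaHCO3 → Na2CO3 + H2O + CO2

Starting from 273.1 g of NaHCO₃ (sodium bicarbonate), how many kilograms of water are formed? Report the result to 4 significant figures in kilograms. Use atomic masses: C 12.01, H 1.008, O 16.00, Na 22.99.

0.02928 kg

M(NaHCO3) = 22.99 + 1.008 + 12.01 + 3(16.00) = 84.008 g/mol.
M(H2O) = 2(1.008) + 16.00 = 18.016 g/mol.
n(NaHCO3) = 273.10 g / 84.008 g/mol = 3.2509 mol.
From the equation the NaHCO3:H2O mole ratio is 2:1, so n(H2O) = 3.2509 × 1/2 = 1.6254 mol.
Mass of H2O = 1.6254 mol × 18.016 g/mol = 29.284 g.
Converting to kg: 29.284 g = 0.02928 kg.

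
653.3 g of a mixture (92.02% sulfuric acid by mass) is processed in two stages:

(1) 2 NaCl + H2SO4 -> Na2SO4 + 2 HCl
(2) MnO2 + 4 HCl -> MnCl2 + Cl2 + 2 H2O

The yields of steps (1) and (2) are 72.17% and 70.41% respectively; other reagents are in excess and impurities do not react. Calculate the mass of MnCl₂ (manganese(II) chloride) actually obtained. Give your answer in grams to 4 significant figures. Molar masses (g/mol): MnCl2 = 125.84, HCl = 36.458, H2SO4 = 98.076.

Pure H2SO4 = 653.3 × 0.9202 = 601.17 g.
n(H2SO4) = 601.17 / 98.076 = 6.1296 mol.
Step 1 (H2SO4:HCl = 1:2): theoretical n(HCl) = 12.259 mol; at 72.17% yield, n(HCl) = 8.8475 mol.
Step 2 (HCl:MnCl2 = 4:1): theoretical n(MnCl2) = 2.2119 mol, so theoretical mass = 2.2119 × 125.84 = 278.34 g.
At 70.41% yield, actual mass of MnCl2 = 278.34 × 0.7041 = 195.98 g.

196.0 g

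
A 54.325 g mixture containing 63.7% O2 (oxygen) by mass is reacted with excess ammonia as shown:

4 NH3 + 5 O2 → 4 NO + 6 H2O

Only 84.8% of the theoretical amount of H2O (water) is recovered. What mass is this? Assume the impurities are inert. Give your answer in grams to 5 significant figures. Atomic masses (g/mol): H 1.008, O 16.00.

19.826 g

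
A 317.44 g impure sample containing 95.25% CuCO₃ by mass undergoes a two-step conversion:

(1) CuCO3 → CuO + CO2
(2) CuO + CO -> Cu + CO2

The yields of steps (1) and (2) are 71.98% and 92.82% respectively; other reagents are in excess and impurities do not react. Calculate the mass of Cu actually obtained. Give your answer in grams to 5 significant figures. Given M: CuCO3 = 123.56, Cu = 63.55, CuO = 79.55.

Pure CuCO3 = 317.44 × 0.9525 = 302.362 g.
n(CuCO3) = 302.362 / 123.56 = 2.44708 mol.
Step 1 (CuCO3:CuO = 1:1): theoretical n(CuO) = 2.44708 mol; at 71.98% yield, n(CuO) = 1.76141 mol.
Step 2 (CuO:Cu = 1:1): theoretical n(Cu) = 1.76141 mol, so theoretical mass = 1.76141 × 63.55 = 111.938 g.
At 92.82% yield, actual mass of Cu = 111.938 × 0.9282 = 103.901 g.

103.90 g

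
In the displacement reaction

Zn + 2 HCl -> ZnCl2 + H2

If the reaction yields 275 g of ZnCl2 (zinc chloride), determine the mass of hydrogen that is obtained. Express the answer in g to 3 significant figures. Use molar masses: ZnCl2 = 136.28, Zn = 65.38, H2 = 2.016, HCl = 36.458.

n(ZnCl2) = 275.0 g / 136.28 g/mol = 2.018 mol.
From the equation the ZnCl2:H2 mole ratio is 1:1, so n(H2) = 2.018 × 1/1 = 2.018 mol.
Mass of H2 = 2.018 mol × 2.016 g/mol = 4.068 g.

4.07 g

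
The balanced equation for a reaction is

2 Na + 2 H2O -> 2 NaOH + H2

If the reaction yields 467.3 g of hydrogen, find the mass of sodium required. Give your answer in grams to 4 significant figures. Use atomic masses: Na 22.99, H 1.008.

M(H2) = 2(1.008) = 2.016 g/mol.
M(Na) = 22.99 g/mol.
n(H2) = 467.30 g / 2.016 g/mol = 231.80 mol.
From the equation the H2:Na mole ratio is 1:2, so n(Na) = 231.80 × 2/1 = 463.59 mol.
Mass of Na = 463.59 mol × 22.99 g/mol = 10658 g.

10660 g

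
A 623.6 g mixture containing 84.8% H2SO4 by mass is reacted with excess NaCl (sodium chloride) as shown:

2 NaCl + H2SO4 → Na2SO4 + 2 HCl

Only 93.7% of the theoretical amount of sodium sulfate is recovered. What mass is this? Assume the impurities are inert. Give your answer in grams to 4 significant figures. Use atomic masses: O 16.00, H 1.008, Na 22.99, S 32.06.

717.6 g

Pure H2SO4 available = 623.6 g × 0.848 = 528.81 g.
M(H2SO4) = 2(1.008) + 32.06 + 4(16.00) = 98.076 g/mol.
M(Na2SO4) = 2(22.99) + 32.06 + 4(16.00) = 142.04 g/mol.
n(H2SO4) = 528.81 g / 98.076 g/mol = 5.3919 mol.
From the equation the H2SO4:Na2SO4 mole ratio is 1:1, so n(Na2SO4) = 5.3919 × 1/1 = 5.3919 mol.
Mass of Na2SO4 = 5.3919 mol × 142.04 g/mol = 765.86 g.
Actual mass collected = 765.86 g × 0.937 = 717.61 g.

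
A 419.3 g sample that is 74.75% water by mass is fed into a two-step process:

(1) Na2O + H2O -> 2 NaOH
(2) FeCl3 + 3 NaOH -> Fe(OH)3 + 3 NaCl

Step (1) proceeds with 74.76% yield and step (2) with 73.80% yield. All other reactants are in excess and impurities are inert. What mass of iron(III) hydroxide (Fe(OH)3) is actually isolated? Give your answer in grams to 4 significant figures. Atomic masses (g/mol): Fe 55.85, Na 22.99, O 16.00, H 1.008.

Pure H2O = 419.3 × 0.7475 = 313.43 g.
M(H2O) = 2(1.008) + 16.00 = 18.016 g/mol.
M(Fe(OH)3) = 55.85 + 3(16.00) + 3(1.008) = 106.874 g/mol.
n(H2O) = 313.43 / 18.016 = 17.397 mol.
Step 1 (H2O:NaOH = 1:2): theoretical n(NaOH) = 34.794 mol; at 74.76% yield, n(NaOH) = 26.012 mol.
Step 2 (NaOH:Fe(OH)3 = 3:1): theoretical n(Fe(OH)3) = 8.6707 mol, so theoretical mass = 8.6707 × 106.874 = 926.68 g.
At 73.80% yield, actual mass of Fe(OH)3 = 926.68 × 0.7380 = 683.89 g.

683.9 g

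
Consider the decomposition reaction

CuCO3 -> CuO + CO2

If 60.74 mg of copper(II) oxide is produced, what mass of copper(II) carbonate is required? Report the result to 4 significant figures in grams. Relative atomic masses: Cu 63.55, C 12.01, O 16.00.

0.09434 g

M(CuO) = 63.55 + 16.00 = 79.55 g/mol.
M(CuCO3) = 63.55 + 12.01 + 3(16.00) = 123.56 g/mol.
Convert: 60.74 mg = 0.060740 g.
n(CuO) = 0.060740 g / 79.55 g/mol = 0.00076354 mol.
From the equation the CuO:CuCO3 mole ratio is 1:1, so n(CuCO3) = 0.00076354 × 1/1 = 0.00076354 mol.
Mass of CuCO3 = 0.00076354 mol × 123.56 g/mol = 0.094344 g.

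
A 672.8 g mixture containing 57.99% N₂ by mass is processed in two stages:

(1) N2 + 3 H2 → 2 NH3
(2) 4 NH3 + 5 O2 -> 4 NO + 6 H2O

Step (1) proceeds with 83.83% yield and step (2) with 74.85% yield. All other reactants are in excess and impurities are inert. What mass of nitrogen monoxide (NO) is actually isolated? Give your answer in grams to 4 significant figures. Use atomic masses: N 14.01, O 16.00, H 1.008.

Pure N2 = 672.8 × 0.5799 = 390.16 g.
M(N2) = 2(14.01) = 28.02 g/mol.
M(NO) = 14.01 + 16.00 = 30.01 g/mol.
n(N2) = 390.16 / 28.02 = 13.924 mol.
Step 1 (N2:NH3 = 1:2): theoretical n(NH3) = 27.848 mol; at 83.83% yield, n(NH3) = 23.345 mol.
Step 2 (NH3:NO = 4:4): theoretical n(NO) = 23.345 mol, so theoretical mass = 23.345 × 30.01 = 700.59 g.
At 74.85% yield, actual mass of NO = 700.59 × 0.7485 = 524.39 g.

524.4 g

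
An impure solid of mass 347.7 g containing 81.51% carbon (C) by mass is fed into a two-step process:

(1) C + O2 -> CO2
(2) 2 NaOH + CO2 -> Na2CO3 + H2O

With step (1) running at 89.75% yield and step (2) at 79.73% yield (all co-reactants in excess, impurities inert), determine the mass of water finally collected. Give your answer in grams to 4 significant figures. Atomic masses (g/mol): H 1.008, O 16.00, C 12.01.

304.2 g

Pure C = 347.7 × 0.8151 = 283.41 g.
M(C) = 12.01 g/mol.
M(H2O) = 2(1.008) + 16.00 = 18.016 g/mol.
n(C) = 283.41 / 12.01 = 23.598 mol.
Step 1 (C:CO2 = 1:1): theoretical n(CO2) = 23.598 mol; at 89.75% yield, n(CO2) = 21.179 mol.
Step 2 (CO2:H2O = 1:1): theoretical n(H2O) = 21.179 mol, so theoretical mass = 21.179 × 18.016 = 381.56 g.
At 79.73% yield, actual mass of H2O = 381.56 × 0.7973 = 304.22 g.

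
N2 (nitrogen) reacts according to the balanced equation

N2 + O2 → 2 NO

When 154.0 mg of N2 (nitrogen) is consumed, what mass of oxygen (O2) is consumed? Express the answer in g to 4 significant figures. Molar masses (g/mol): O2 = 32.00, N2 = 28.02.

Convert: 154.0 mg = 0.15400 g.
n(N2) = 0.15400 g / 28.02 g/mol = 0.0054961 mol.
From the equation the N2:O2 mole ratio is 1:1, so n(O2) = 0.0054961 × 1/1 = 0.0054961 mol.
Mass of O2 = 0.0054961 mol × 32.00 g/mol = 0.17587 g.

0.1759 g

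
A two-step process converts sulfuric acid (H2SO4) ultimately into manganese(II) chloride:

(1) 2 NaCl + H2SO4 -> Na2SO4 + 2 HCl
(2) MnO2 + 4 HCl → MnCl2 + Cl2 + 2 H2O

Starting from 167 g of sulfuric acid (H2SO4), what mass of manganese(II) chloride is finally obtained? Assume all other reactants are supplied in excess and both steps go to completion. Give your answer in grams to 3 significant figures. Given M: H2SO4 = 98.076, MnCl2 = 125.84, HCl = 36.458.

107 g

n(H2SO4) = 167.0 / 98.076 = 1.703 mol.
Step 1 gives a 1:2 ratio of H2SO4 to HCl, so n(HCl) = 3.406 mol.
In step 2 the HCl:MnCl2 ratio is 4:1, so n(MnCl2) = 0.8514 mol.
Mass of MnCl2 = 0.8514 × 125.84 = 107.1 g.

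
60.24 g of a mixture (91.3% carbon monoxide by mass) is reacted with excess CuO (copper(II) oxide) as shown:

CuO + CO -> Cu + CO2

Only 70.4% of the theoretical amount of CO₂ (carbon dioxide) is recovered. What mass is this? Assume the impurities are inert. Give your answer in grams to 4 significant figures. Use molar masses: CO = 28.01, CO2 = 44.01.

Pure CO available = 60.24 g × 0.913 = 54.999 g.
n(CO) = 54.999 g / 28.01 g/mol = 1.9636 mol.
From the equation the CO:CO2 mole ratio is 1:1, so n(CO2) = 1.9636 × 1/1 = 1.9636 mol.
Mass of CO2 = 1.9636 mol × 44.01 g/mol = 86.416 g.
Actual mass collected = 86.416 g × 0.704 = 60.837 g.

60.84 g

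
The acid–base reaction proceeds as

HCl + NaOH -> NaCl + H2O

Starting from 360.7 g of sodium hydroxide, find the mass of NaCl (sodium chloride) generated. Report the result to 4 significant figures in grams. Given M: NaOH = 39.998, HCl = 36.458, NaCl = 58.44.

527.0 g

n(NaOH) = 360.70 g / 39.998 g/mol = 9.0180 mol.
From the equation the NaOH:NaCl mole ratio is 1:1, so n(NaCl) = 9.0180 × 1/1 = 9.0180 mol.
Mass of NaCl = 9.0180 mol × 58.44 g/mol = 527.01 g.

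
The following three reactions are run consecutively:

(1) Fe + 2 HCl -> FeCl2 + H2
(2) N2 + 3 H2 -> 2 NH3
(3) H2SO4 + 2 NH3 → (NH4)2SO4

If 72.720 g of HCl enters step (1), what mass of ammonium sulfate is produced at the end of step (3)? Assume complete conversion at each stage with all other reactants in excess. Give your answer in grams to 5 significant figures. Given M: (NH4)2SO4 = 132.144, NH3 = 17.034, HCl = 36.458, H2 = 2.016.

n(HCl) = 72.720 / 36.458 = 1.99462 mol.
Reaction (1): HCl→H2 ratio 2:1 ⇒ n(H2) = 0.997312 mol.
Reaction (2): H2→NH3 ratio 3:2 ⇒ n(NH3) = 0.664875 mol.
Reaction (3): NH3→(NH4)2SO4 ratio 2:1 ⇒ n((NH4)2SO4) = 0.332437 mol.
Mass of (NH4)2SO4 = 0.332437 × 132.144 = 43.9296 g.

43.930 g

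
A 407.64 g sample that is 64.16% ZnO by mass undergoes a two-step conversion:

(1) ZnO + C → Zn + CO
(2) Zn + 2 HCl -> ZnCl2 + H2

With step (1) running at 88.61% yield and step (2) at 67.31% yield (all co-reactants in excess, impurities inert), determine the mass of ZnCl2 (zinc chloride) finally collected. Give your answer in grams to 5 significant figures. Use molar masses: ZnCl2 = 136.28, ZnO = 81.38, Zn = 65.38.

Pure ZnO = 407.64 × 0.6416 = 261.542 g.
n(ZnO) = 261.542 / 81.38 = 3.21383 mol.
Step 1 (ZnO:Zn = 1:1): theoretical n(Zn) = 3.21383 mol; at 88.61% yield, n(Zn) = 2.84778 mol.
Step 2 (Zn:ZnCl2 = 1:1): theoretical n(ZnCl2) = 2.84778 mol, so theoretical mass = 2.84778 × 136.28 = 388.095 g.
At 67.31% yield, actual mass of ZnCl2 = 388.095 × 0.6731 = 261.227 g.

261.23 g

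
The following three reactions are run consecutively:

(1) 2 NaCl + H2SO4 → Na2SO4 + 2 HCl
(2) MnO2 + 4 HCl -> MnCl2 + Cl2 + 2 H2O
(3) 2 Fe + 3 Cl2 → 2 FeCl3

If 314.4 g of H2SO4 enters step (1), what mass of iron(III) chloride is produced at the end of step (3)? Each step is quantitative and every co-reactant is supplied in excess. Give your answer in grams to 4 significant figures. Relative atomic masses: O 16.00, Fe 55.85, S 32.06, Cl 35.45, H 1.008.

M(H2SO4) = 2(1.008) + 32.06 + 4(16.00) = 98.076 g/mol.
M(FeCl3) = 55.85 + 3(35.45) = 162.20 g/mol.
n(H2SO4) = 314.4 / 98.076 = 3.2057 mol.
Reaction (1): H2SO4→HCl ratio 1:2 ⇒ n(HCl) = 6.4114 mol.
Reaction (2): HCl→Cl2 ratio 4:1 ⇒ n(Cl2) = 1.6028 mol.
Reaction (3): Cl2→FeCl3 ratio 3:2 ⇒ n(FeCl3) = 1.0686 mol.
Mass of FeCl3 = 1.0686 × 162.20 = 173.32 g.

173.3 g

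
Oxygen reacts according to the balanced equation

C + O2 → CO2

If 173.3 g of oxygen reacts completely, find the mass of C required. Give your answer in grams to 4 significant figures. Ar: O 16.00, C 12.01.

M(O2) = 2(16.00) = 32.00 g/mol.
M(C) = 12.01 g/mol.
n(O2) = 173.30 g / 32.00 g/mol = 5.4156 mol.
From the equation the O2:C mole ratio is 1:1, so n(C) = 5.4156 × 1/1 = 5.4156 mol.
Mass of C = 5.4156 mol × 12.01 g/mol = 65.042 g.

65.04 g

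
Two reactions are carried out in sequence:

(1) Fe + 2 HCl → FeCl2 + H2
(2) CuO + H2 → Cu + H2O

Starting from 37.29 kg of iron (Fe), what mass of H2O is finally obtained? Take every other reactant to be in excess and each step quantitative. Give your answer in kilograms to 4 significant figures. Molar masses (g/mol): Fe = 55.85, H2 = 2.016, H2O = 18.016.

37.29 kg = 37290 g.
n(Fe) = 37290 / 55.85 = 667.68 mol.
Step 1 gives a 1:1 ratio of Fe to H2, so n(H2) = 667.68 mol.
In step 2 the H2:H2O ratio is 1:1, so n(H2O) = 667.68 mol.
Mass of H2O = 667.68 × 18.016 = 12029 g = 12.03 kg.

12.03 kg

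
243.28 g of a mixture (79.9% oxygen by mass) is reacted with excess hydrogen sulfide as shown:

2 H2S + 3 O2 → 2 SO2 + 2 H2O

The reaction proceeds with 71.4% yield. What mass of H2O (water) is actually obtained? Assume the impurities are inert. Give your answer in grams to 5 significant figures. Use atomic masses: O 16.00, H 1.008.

52.092 g

Pure O2 available = 243.28 g × 0.799 = 194.381 g.
M(O2) = 2(16.00) = 32.00 g/mol.
M(H2O) = 2(1.008) + 16.00 = 18.016 g/mol.
n(O2) = 194.381 g / 32.00 g/mol = 6.07440 mol.
From the equation the O2:H2O mole ratio is 3:2, so n(H2O) = 6.07440 × 2/3 = 4.04960 mol.
Mass of H2O = 4.04960 mol × 18.016 g/mol = 72.9576 g.
Actual mass collected = 72.9576 g × 0.714 = 52.0917 g.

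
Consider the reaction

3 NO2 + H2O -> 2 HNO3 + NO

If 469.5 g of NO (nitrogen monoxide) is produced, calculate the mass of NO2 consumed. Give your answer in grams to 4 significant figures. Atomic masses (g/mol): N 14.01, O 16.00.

2159 g

M(NO) = 14.01 + 16.00 = 30.01 g/mol.
M(NO2) = 14.01 + 2(16.00) = 46.01 g/mol.
n(NO) = 469.50 g / 30.01 g/mol = 15.645 mol.
From the equation the NO:NO2 mole ratio is 1:3, so n(NO2) = 15.645 × 3/1 = 46.934 mol.
Mass of NO2 = 46.934 mol × 46.01 g/mol = 2159.4 g.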